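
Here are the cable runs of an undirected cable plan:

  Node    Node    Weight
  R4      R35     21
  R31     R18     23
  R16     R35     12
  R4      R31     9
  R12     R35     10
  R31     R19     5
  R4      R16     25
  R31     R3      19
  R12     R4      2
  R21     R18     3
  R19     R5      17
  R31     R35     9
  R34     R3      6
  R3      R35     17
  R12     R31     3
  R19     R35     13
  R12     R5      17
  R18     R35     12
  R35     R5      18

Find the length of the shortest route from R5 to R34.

Candidate routes:
R5–R19–R31–R3–R34: 17+5+19+6 = 47
R5–R12–R35–R3–R34: 17+10+17+6 = 50
R5–R35–R3–R34: 18+17+6 = 41
R5–R12–R31–R3–R34: 17+3+19+6 = 45
Cheapest is R5–R35–R3–R34 at 41.

41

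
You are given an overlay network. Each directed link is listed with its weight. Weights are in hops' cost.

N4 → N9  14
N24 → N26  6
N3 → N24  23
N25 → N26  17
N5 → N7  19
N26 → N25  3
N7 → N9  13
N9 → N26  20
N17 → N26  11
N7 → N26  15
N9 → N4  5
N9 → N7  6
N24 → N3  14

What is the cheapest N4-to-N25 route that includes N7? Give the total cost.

38 hops' cost

Best N4 to N7: N4 → N9 → N7 costing 20
Shortest N7→N25: N7 → N26 → N25 = 18
Total via N7: 20 + 18 = 38 hops' cost.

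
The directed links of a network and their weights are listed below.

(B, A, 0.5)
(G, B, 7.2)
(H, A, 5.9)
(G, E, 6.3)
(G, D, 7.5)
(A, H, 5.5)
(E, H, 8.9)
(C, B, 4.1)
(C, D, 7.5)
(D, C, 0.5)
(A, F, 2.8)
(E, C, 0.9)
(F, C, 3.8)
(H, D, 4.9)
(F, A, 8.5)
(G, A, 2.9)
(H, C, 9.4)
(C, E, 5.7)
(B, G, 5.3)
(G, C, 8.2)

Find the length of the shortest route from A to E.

12.3

Compare a few routes:
A - H - D - C - E: 5.5+4.9+0.5+5.7 = 16.6
A - F - C - E: 2.8+3.8+5.7 = 12.3
Cheapest is A - F - C - E at 12.3.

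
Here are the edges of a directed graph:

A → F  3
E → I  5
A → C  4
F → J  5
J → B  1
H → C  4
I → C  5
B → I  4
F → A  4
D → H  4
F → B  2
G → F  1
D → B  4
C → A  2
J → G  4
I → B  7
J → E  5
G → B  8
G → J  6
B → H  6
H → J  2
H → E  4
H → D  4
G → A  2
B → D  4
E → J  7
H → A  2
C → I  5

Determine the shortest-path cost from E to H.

14

Shortest distances from E:
E: 0
I: 5  (via E)
J: 7  (via E)
B: 8  (via J)
C: 10  (via I)
G: 11  (via J)
A: 12  (via C)
D: 12  (via B)
F: 12  (via G)
H: 14  (via B)
Shortest route: E → J → B → H = 14.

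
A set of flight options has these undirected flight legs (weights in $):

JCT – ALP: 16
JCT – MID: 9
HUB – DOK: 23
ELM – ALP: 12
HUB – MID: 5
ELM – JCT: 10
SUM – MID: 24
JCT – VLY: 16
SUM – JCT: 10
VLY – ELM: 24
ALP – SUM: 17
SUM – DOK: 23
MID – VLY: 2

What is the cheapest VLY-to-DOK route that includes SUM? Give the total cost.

Best VLY to SUM: VLY–MID–JCT–SUM costing 21
Shortest SUM→DOK: SUM–DOK = 23
Total via SUM: 21 + 23 = $44.

$44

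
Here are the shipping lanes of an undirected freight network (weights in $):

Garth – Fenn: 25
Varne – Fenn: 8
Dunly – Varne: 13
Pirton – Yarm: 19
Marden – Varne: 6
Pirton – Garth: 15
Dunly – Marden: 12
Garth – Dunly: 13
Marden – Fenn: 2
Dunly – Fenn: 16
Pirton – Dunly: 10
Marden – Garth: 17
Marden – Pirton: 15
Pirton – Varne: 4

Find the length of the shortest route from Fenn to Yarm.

$31

Shortest distances from Fenn:
Fenn: 0
Marden: 2  (via Fenn)
Varne: 8  (via Fenn)
Pirton: 12  (via Varne)
Dunly: 14  (via Marden)
Garth: 19  (via Marden)
Yarm: 31  (via Pirton)
Shortest route: Fenn → Varne → Pirton → Yarm = $31.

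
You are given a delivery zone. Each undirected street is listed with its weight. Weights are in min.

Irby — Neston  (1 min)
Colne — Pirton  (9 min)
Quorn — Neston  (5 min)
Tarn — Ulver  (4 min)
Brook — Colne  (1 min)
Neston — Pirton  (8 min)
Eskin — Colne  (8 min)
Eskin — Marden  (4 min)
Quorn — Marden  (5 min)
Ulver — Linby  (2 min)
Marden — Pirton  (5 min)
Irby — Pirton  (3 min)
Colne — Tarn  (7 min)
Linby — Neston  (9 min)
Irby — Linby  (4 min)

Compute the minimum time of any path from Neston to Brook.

14 min

Candidate routes:
Neston - Pirton - Colne - Brook: 8+9+1 = 18
Neston - Irby - Pirton - Colne - Brook: 1+3+9+1 = 14
The minimum is 14 min via Neston - Irby - Pirton - Colne - Brook.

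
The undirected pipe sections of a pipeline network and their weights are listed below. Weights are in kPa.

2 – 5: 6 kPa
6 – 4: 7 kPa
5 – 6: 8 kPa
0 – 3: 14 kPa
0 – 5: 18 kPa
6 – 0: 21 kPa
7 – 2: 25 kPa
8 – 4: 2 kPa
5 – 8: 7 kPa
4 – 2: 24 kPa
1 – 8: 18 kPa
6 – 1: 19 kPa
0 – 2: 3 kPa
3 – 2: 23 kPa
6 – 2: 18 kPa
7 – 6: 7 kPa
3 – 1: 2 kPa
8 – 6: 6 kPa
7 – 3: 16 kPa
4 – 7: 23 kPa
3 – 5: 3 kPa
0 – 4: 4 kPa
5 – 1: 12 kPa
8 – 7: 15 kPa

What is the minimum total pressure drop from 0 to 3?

Shortest distances from 0:
0: 0
2: 3  (via 0)
4: 4  (via 0)
8: 6  (via 4)
5: 9  (via 2)
6: 11  (via 4)
3: 12  (via 5)
Shortest route: 0 → 2 → 5 → 3 = 12 kPa.

12 kPa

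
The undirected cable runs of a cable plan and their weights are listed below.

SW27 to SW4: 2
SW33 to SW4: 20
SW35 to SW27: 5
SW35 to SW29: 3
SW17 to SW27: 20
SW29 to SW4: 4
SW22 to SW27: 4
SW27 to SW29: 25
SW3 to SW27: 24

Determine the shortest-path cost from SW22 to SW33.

26

Compare a few routes:
SW22 - SW27 - SW4 - SW33: 4+2+20 = 26
SW22 - SW27 - SW35 - SW29 - SW4 - SW33: 4+5+3+4+20 = 36
The minimum is 26 via SW22 - SW27 - SW4 - SW33.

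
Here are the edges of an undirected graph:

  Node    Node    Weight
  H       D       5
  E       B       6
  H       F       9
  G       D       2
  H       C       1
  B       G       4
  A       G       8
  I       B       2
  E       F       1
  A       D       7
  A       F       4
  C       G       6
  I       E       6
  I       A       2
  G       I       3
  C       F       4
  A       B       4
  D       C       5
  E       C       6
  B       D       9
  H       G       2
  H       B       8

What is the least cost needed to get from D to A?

Running Dijkstra from D:
D: 0
G: 2  (via D)
H: 4  (via G)
C: 5  (via D)
I: 5  (via G)
B: 6  (via G)
A: 7  (via D)
Shortest route: D–A = 7.

7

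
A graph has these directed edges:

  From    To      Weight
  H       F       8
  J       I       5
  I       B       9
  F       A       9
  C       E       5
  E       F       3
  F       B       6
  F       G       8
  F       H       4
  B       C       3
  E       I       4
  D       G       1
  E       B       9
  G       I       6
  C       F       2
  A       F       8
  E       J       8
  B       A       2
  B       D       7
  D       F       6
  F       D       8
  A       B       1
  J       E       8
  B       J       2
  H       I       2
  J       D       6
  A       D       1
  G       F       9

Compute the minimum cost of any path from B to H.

Running Dijkstra from B:
B: 0
A: 2  (via B)
J: 2  (via B)
C: 3  (via B)
D: 3  (via A)
G: 4  (via D)
F: 5  (via C)
I: 7  (via J)
E: 8  (via C)
H: 9  (via F)
Shortest route: B → C → F → H = 9.

9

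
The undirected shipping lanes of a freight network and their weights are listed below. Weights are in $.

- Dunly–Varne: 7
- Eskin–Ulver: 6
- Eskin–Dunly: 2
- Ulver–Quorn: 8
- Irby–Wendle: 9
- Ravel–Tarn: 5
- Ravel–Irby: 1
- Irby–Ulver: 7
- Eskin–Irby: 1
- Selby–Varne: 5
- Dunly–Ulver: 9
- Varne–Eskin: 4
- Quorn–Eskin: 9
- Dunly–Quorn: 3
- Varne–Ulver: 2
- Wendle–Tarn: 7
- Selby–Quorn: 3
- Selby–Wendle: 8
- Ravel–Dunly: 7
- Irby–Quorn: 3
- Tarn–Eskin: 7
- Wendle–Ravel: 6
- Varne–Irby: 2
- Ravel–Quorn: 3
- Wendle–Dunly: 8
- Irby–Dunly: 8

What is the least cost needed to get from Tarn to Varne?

Compare a few routes:
Tarn - Ravel - Irby - Varne: 5+1+2 = 8
Tarn - Eskin - Varne: 7+4 = 11
Tarn - Eskin - Irby - Varne: 7+1+2 = 10
Tarn - Ravel - Irby - Eskin - Varne: 5+1+1+4 = 11
The minimum is $8 via Tarn - Ravel - Irby - Varne.

$8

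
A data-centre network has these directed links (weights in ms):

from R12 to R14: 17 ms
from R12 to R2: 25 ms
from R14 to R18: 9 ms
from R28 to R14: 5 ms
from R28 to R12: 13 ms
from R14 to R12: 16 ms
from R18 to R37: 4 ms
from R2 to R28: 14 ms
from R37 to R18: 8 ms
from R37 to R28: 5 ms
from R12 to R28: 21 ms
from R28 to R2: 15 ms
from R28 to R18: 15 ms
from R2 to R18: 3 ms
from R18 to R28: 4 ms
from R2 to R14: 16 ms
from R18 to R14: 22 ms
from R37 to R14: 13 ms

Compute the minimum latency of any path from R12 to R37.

30 ms

Compare a few routes:
R12 - R28 - R14 - R18 - R37: 21+5+9+4 = 39
R12 - R2 - R18 - R37: 25+3+4 = 32
R12 - R28 - R18 - R37: 21+15+4 = 40
R12 - R14 - R18 - R37: 17+9+4 = 30
The minimum is 30 ms via R12 - R14 - R18 - R37.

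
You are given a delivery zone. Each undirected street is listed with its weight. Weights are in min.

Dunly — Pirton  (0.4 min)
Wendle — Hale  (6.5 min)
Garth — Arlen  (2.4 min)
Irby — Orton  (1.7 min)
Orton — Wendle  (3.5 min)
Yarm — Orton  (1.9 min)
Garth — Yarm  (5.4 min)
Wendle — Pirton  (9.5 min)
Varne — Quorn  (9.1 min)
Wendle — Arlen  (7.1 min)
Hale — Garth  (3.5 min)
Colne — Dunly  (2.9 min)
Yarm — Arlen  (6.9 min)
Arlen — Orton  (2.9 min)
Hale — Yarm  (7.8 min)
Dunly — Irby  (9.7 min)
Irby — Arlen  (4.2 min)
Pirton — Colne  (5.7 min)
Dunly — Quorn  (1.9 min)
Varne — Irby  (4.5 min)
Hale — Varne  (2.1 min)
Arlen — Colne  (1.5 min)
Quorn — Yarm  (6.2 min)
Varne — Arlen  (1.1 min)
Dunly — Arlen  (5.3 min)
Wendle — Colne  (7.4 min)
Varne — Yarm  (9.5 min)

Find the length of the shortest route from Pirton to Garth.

7.2 min

Compare a few routes:
Pirton–Colne–Arlen–Garth: 5.7+1.5+2.4 = 9.6
Pirton–Dunly–Arlen–Garth: 0.4+5.3+2.4 = 8.1
Pirton–Dunly–Colne–Arlen–Garth: 0.4+2.9+1.5+2.4 = 7.2
Cheapest is Pirton–Dunly–Colne–Arlen–Garth at 7.2 min.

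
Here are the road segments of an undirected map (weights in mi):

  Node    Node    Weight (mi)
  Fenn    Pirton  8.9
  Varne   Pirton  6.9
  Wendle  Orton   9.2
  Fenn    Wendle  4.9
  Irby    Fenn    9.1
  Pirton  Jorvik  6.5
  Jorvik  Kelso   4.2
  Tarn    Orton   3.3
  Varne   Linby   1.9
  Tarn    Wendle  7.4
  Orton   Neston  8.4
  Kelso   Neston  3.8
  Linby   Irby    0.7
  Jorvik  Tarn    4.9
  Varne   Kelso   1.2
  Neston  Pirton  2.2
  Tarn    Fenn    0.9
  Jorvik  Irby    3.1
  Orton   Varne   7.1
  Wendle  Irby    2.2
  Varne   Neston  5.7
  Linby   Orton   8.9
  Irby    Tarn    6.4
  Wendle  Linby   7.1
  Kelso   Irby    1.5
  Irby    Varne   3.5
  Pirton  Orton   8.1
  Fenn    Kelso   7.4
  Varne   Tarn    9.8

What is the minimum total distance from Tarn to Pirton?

Compare a few routes:
Tarn → Fenn → Pirton: 0.9+8.9 = 9.8
Tarn → Jorvik → Pirton: 4.9+6.5 = 11.4
The minimum is 9.8 mi via Tarn → Fenn → Pirton.

9.8 mi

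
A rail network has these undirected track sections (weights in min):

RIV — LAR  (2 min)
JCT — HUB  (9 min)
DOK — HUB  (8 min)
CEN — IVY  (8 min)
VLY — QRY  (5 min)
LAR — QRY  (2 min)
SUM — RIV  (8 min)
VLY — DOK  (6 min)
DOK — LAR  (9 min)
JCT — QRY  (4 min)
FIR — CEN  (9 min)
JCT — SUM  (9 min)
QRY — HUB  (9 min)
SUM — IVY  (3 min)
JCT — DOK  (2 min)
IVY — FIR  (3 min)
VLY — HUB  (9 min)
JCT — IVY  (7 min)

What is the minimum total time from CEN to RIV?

19 min

Compare a few routes:
CEN - FIR - IVY - SUM - RIV: 9+3+3+8 = 23
CEN - IVY - JCT - QRY - LAR - RIV: 8+7+4+2+2 = 23
CEN - IVY - SUM - RIV: 8+3+8 = 19
The minimum is 19 min via CEN - IVY - SUM - RIV.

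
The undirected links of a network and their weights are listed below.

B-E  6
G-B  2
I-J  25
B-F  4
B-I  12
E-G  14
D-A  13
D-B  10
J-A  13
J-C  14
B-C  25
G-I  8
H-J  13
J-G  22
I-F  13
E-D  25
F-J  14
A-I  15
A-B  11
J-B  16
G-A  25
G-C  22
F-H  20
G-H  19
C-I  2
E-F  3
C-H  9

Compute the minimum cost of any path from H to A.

26

Shortest distances from H:
H: 0
C: 9  (via H)
I: 11  (via C)
J: 13  (via H)
G: 19  (via H)
F: 20  (via H)
B: 21  (via G)
E: 23  (via F)
A: 26  (via I)
Shortest route: H–C–I–A = 26.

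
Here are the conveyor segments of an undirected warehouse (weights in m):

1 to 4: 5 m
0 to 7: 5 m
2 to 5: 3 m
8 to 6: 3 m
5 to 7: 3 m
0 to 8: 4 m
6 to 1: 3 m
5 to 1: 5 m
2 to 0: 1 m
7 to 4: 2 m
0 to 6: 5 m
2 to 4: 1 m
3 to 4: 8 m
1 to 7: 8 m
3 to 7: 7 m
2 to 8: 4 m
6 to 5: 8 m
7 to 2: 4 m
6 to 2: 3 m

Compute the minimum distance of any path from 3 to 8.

Shortest distances from 3:
3: 0
7: 7  (via 3)
4: 8  (via 3)
2: 9  (via 4)
0: 10  (via 2)
5: 10  (via 7)
6: 12  (via 2)
1: 13  (via 4)
8: 13  (via 2)
Shortest route: 3 → 4 → 2 → 8 = 13 m.

13 m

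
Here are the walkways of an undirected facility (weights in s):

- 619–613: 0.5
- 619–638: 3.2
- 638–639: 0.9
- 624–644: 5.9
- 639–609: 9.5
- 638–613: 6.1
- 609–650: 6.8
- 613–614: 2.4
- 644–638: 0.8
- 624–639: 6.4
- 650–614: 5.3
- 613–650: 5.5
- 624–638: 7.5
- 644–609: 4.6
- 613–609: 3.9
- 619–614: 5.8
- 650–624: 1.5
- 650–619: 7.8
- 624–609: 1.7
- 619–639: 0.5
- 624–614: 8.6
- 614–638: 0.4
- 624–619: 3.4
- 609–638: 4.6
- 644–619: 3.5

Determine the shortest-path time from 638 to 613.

Settle nodes by increasing distance from 638:
638: 0
614: 0.4  (via 638)
644: 0.8  (via 638)
639: 0.9  (via 638)
619: 1.4  (via 639)
613: 1.9  (via 619)
Shortest route: 638–639–619–613 = 1.9 s.

1.9 s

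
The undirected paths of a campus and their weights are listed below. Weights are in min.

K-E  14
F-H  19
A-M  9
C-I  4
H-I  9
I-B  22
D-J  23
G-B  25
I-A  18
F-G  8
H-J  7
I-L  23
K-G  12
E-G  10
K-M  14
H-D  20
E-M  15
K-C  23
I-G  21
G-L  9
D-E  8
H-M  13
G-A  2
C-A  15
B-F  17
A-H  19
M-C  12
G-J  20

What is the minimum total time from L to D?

27 min

Settle nodes by increasing distance from L:
L: 0
G: 9  (via L)
A: 11  (via G)
F: 17  (via G)
E: 19  (via G)
M: 20  (via A)
K: 21  (via G)
I: 23  (via L)
C: 26  (via A)
D: 27  (via E)
Shortest route: L → G → E → D = 27 min.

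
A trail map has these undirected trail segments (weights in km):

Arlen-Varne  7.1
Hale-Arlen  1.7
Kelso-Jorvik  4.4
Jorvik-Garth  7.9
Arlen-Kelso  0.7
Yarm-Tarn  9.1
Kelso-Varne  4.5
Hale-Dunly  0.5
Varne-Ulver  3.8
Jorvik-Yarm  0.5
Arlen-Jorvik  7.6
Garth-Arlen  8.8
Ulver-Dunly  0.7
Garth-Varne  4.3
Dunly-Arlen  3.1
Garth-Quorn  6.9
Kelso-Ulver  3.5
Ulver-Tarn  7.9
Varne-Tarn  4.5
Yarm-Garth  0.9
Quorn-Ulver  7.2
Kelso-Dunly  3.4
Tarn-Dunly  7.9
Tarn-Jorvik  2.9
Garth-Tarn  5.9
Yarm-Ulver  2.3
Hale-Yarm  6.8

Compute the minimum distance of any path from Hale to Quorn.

Shortest distances from Hale:
Hale: 0
Dunly: 0.5  (via Hale)
Ulver: 1.2  (via Dunly)
Arlen: 1.7  (via Hale)
Kelso: 2.4  (via Arlen)
Yarm: 3.5  (via Ulver)
Jorvik: 4  (via Yarm)
Garth: 4.4  (via Yarm)
Varne: 5  (via Ulver)
Tarn: 6.9  (via Jorvik)
Quorn: 8.4  (via Ulver)
Shortest route: Hale → Dunly → Ulver → Quorn = 8.4 km.

8.4 km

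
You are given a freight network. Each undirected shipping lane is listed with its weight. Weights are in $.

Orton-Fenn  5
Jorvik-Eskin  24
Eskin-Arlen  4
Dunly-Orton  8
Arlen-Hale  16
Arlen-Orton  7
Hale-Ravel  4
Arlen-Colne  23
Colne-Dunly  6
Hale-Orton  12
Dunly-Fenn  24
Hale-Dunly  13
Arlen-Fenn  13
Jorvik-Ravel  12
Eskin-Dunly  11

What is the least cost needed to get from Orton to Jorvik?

$28

Enumerating some paths:
Orton–Hale–Ravel–Jorvik: 12+4+12 = 28
Orton–Arlen–Eskin–Jorvik: 7+4+24 = 35
The minimum is $28 via Orton–Hale–Ravel–Jorvik.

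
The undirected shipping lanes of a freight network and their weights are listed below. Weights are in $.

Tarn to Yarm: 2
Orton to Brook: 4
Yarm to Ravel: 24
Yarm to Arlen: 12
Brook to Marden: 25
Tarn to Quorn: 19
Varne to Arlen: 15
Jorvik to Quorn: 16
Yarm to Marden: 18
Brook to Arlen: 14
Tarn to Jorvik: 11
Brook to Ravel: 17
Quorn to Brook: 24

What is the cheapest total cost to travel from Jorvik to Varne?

$40

Settle nodes by increasing distance from Jorvik:
Jorvik: 0
Tarn: 11  (via Jorvik)
Yarm: 13  (via Tarn)
Quorn: 16  (via Jorvik)
Arlen: 25  (via Yarm)
Marden: 31  (via Yarm)
Ravel: 37  (via Yarm)
Brook: 39  (via Arlen)
Varne: 40  (via Arlen)
Shortest route: Jorvik–Tarn–Yarm–Arlen–Varne = $40.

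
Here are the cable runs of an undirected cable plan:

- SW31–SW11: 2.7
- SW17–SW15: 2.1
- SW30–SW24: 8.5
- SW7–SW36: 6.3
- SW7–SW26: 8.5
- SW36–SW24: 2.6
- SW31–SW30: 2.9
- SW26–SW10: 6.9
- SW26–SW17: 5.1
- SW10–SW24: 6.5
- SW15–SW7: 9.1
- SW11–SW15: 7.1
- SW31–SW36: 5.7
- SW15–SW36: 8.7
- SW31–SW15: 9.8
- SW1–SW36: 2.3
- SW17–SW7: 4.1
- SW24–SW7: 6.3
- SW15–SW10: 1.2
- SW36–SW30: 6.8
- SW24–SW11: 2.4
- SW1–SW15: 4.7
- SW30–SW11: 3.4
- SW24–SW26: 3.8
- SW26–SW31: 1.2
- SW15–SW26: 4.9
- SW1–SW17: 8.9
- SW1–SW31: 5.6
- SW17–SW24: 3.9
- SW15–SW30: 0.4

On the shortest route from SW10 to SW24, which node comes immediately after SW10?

Compare a few routes:
SW10–SW15–SW17–SW24: 1.2+2.1+3.9 = 7.2
SW10–SW24: 6.5 = 6.5
The minimum is 6.5 via SW10–SW24.
So from SW10 the first move is to SW24.

SW24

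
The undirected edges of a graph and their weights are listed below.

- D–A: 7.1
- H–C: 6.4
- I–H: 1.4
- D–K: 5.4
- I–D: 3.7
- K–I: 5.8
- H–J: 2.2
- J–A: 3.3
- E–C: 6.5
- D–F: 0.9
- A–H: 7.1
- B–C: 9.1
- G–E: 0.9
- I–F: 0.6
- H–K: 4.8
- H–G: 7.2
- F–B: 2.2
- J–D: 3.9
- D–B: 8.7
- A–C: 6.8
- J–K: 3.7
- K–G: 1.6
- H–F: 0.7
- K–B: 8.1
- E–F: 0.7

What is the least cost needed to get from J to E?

Compare a few routes:
J–H–F–E: 2.2+0.7+0.7 = 3.6
J–H–I–F–E: 2.2+1.4+0.6+0.7 = 4.9
J–D–F–E: 3.9+0.9+0.7 = 5.5
Cheapest is J–H–F–E at 3.6.

3.6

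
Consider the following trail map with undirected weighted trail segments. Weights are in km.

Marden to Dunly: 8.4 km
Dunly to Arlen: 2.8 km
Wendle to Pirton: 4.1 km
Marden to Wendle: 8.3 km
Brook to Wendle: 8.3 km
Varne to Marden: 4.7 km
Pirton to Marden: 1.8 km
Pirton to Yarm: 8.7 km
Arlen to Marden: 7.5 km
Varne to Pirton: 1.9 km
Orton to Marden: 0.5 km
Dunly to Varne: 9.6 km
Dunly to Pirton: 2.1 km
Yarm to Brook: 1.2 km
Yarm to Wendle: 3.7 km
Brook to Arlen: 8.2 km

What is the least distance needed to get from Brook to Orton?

Compare a few routes:
Brook - Yarm - Wendle - Marden - Orton: 1.2+3.7+8.3+0.5 = 13.7
Brook - Yarm - Wendle - Pirton - Marden - Orton: 1.2+3.7+4.1+1.8+0.5 = 11.3
Brook - Yarm - Pirton - Marden - Orton: 1.2+8.7+1.8+0.5 = 12.2
Brook - Wendle - Pirton - Marden - Orton: 8.3+4.1+1.8+0.5 = 14.7
The minimum is 11.3 km via Brook - Yarm - Wendle - Pirton - Marden - Orton.

11.3 km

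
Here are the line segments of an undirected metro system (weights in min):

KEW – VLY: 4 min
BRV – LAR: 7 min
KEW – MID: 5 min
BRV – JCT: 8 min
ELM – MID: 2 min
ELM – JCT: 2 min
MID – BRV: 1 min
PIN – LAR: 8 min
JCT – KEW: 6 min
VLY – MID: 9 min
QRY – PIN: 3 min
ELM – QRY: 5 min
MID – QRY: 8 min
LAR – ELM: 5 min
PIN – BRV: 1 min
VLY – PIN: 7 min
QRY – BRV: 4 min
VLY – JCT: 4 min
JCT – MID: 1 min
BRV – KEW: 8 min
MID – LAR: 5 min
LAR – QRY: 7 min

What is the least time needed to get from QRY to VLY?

Running Dijkstra from QRY:
QRY: 0
PIN: 3  (via QRY)
BRV: 4  (via QRY)
ELM: 5  (via QRY)
MID: 5  (via BRV)
JCT: 6  (via MID)
LAR: 7  (via QRY)
VLY: 10  (via PIN)
Shortest route: QRY–PIN–VLY = 10 min.

10 min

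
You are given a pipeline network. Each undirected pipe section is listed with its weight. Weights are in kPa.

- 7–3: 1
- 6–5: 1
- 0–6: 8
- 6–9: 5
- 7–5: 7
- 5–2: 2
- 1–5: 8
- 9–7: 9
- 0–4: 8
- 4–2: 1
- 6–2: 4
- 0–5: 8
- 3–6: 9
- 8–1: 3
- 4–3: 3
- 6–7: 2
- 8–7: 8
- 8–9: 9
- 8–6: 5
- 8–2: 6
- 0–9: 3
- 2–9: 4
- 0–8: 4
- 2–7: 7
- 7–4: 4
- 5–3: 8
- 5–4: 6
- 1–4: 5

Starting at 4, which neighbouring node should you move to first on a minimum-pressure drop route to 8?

2

Compare a few routes:
4 → 1 → 8: 5+3 = 8
4 → 2 → 5 → 6 → 8: 1+2+1+5 = 9
4 → 2 → 8: 1+6 = 7
The minimum is 7 kPa via 4 → 2 → 8.
So from 4 the first move is to 2.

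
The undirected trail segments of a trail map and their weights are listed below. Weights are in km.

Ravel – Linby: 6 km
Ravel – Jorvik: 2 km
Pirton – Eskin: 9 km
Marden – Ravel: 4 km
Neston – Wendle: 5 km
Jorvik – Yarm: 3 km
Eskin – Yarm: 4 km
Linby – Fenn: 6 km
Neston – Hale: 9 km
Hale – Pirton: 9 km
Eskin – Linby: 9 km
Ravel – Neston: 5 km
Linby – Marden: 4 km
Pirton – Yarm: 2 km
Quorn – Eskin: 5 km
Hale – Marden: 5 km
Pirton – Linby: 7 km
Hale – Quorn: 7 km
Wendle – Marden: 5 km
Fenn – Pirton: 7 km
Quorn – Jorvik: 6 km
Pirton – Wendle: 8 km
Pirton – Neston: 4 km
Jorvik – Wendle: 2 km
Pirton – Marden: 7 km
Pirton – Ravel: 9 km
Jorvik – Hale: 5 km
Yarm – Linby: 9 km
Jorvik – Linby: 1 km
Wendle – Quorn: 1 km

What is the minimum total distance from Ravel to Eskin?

Shortest distances from Ravel:
Ravel: 0
Jorvik: 2  (via Ravel)
Linby: 3  (via Jorvik)
Wendle: 4  (via Jorvik)
Marden: 4  (via Ravel)
Quorn: 5  (via Wendle)
Neston: 5  (via Ravel)
Yarm: 5  (via Jorvik)
Hale: 7  (via Jorvik)
Pirton: 7  (via Yarm)
Eskin: 9  (via Yarm)
Shortest route: Ravel → Jorvik → Yarm → Eskin = 9 km.

9 km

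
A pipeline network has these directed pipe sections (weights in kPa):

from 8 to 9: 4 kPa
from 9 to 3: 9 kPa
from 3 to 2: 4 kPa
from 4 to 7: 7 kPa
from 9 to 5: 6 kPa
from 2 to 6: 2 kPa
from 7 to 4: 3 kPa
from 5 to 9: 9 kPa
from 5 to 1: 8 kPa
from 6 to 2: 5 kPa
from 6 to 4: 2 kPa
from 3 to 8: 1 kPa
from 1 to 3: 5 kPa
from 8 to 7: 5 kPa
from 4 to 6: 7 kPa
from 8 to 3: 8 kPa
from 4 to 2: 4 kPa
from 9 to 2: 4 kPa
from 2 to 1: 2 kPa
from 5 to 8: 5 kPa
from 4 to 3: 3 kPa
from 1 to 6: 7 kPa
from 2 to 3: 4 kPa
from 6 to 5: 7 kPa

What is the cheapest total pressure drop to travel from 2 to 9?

Compare a few routes:
2 - 6 - 4 - 3 - 8 - 9: 2+2+3+1+4 = 12
2 - 6 - 5 - 9: 2+7+9 = 18
2 - 3 - 8 - 9: 4+1+4 = 9
2 - 1 - 3 - 8 - 9: 2+5+1+4 = 12
The minimum is 9 kPa via 2 - 3 - 8 - 9.

9 kPa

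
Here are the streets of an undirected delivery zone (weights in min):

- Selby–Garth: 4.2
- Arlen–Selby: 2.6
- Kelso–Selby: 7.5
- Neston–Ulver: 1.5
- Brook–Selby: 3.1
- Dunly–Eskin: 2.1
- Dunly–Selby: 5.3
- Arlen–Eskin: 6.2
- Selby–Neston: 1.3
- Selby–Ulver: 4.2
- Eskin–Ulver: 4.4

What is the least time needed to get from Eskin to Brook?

Shortest distances from Eskin:
Eskin: 0
Dunly: 2.1  (via Eskin)
Ulver: 4.4  (via Eskin)
Neston: 5.9  (via Ulver)
Arlen: 6.2  (via Eskin)
Selby: 7.2  (via Neston)
Brook: 10.3  (via Selby)
Shortest route: Eskin → Ulver → Neston → Selby → Brook = 10.3 min.

10.3 min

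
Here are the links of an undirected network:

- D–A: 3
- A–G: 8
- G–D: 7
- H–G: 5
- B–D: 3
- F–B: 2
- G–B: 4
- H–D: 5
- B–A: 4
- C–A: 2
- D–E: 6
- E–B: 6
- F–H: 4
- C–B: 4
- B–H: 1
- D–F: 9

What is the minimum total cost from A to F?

6

Running Dijkstra from A:
A: 0
C: 2  (via A)
D: 3  (via A)
B: 4  (via A)
H: 5  (via B)
F: 6  (via B)
Shortest route: A–B–F = 6.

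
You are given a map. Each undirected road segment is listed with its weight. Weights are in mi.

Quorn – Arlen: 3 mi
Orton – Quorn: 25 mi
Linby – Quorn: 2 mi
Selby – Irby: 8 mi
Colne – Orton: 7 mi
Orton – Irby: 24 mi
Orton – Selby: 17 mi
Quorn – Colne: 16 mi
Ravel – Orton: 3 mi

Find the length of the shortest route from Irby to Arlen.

Running Dijkstra from Irby:
Irby: 0
Selby: 8  (via Irby)
Orton: 24  (via Irby)
Ravel: 27  (via Orton)
Colne: 31  (via Orton)
Quorn: 47  (via Colne)
Linby: 49  (via Quorn)
Arlen: 50  (via Quorn)
Shortest route: Irby–Orton–Colne–Quorn–Arlen = 50 mi.

50 mi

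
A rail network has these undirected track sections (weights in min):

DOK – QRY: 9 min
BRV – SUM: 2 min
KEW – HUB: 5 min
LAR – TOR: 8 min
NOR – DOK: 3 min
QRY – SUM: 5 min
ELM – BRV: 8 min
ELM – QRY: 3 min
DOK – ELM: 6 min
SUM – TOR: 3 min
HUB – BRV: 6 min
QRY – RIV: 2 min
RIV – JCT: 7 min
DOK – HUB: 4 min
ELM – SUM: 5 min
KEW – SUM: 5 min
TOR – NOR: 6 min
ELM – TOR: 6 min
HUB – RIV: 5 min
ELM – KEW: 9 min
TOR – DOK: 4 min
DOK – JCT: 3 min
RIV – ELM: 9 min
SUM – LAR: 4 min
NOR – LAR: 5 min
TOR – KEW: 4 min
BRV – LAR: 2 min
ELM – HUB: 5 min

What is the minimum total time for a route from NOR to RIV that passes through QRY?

14 min

Best NOR to QRY: NOR → DOK → QRY costing 12
Shortest QRY→RIV: QRY → RIV = 2
Total via QRY: 12 + 2 = 14 min.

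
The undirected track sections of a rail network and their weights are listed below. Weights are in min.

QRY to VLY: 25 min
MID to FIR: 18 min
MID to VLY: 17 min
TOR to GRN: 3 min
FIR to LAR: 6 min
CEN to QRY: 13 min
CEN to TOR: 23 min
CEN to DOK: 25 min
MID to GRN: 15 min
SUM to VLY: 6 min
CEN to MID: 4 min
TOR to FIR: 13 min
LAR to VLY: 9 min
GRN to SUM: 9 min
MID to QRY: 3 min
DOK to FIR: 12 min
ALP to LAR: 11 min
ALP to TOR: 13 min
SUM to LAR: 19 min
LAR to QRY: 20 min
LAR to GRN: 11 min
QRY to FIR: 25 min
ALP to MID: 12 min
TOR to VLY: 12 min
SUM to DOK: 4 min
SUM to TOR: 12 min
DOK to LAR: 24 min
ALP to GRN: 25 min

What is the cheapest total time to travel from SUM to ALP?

Candidate routes:
SUM - VLY - LAR - ALP: 6+9+11 = 26
SUM - TOR - ALP: 12+13 = 25
The minimum is 25 min via SUM - TOR - ALP.

25 min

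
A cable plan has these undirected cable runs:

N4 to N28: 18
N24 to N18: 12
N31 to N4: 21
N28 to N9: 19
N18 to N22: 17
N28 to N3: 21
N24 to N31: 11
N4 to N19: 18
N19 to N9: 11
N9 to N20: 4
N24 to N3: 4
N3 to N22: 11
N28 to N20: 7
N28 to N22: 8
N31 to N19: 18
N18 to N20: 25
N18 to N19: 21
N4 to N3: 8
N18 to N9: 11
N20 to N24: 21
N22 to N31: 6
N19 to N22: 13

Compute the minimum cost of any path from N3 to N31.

Compare a few routes:
N3 - N24 - N31: 4+11 = 15
N3 - N22 - N31: 11+6 = 17
Cheapest is N3 - N24 - N31 at 15.

15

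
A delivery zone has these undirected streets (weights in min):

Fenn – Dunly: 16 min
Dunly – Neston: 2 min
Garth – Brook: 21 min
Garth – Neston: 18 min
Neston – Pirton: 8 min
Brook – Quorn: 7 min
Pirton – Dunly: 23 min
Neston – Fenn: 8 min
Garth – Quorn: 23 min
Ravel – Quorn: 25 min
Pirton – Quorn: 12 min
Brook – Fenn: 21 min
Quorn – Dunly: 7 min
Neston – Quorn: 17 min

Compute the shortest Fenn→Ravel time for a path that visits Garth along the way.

74 min

Shortest Fenn→Garth: Fenn–Neston–Garth = 26
Best Garth to Ravel: Garth–Quorn–Ravel costing 48
Total via Garth: 26 + 48 = 74 min.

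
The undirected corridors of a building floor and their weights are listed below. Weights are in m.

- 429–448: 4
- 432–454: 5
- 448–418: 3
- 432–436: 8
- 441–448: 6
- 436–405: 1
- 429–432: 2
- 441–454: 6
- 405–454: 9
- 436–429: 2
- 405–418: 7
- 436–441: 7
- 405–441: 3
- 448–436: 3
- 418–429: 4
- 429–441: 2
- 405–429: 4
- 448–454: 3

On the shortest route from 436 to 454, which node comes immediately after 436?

Compare a few routes:
436 → 429 → 432 → 454: 2+2+5 = 9
436 → 448 → 454: 3+3 = 6
The minimum is 6 m via 436 → 448 → 454.
So from 436 the first move is to 448.

448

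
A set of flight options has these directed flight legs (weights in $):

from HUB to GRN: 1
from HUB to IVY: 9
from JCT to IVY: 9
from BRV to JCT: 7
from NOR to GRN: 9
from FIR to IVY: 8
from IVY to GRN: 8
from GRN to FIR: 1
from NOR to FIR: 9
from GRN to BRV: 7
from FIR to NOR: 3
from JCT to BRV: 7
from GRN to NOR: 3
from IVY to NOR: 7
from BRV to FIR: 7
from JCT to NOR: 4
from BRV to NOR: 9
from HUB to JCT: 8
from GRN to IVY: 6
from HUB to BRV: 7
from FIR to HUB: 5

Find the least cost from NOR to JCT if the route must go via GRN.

$23

Shortest NOR→GRN: NOR → GRN = 9
Best GRN to JCT: GRN → FIR → HUB → JCT costing 14
Total via GRN: 9 + 14 = $23.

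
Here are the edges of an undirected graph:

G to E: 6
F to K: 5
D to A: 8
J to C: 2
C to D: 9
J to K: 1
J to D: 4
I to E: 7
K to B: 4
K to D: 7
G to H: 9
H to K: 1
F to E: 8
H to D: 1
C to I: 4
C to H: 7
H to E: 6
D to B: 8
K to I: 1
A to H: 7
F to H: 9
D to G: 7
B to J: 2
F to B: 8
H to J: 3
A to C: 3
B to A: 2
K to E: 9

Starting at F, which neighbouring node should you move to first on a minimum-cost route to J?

Enumerating some paths:
F - K - J: 5+1 = 6
F - K - H - J: 5+1+3 = 9
Cheapest is F - K - J at 6.
So from F the first move is to K.

K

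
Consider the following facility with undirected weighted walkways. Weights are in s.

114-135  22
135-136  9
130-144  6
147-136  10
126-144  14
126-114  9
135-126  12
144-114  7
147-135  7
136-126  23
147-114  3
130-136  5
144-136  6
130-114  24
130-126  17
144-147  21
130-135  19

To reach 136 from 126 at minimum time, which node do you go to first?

Candidate routes:
126 - 114 - 144 - 136: 9+7+6 = 22
126 - 135 - 136: 12+9 = 21
126 - 144 - 136: 14+6 = 20
126 - 114 - 147 - 136: 9+3+10 = 22
The minimum is 20 s via 126 - 144 - 136.
So from 126 the first move is to 144.

144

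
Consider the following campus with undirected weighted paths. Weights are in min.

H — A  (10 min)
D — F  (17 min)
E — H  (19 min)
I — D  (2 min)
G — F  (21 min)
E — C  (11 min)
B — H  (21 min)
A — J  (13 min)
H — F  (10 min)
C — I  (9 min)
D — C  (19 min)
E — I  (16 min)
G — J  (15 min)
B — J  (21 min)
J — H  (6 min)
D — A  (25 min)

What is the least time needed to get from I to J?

35 min

Running Dijkstra from I:
I: 0
D: 2  (via I)
C: 9  (via I)
E: 16  (via I)
F: 19  (via D)
A: 27  (via D)
H: 29  (via F)
J: 35  (via H)
Shortest route: I–D–F–H–J = 35 min.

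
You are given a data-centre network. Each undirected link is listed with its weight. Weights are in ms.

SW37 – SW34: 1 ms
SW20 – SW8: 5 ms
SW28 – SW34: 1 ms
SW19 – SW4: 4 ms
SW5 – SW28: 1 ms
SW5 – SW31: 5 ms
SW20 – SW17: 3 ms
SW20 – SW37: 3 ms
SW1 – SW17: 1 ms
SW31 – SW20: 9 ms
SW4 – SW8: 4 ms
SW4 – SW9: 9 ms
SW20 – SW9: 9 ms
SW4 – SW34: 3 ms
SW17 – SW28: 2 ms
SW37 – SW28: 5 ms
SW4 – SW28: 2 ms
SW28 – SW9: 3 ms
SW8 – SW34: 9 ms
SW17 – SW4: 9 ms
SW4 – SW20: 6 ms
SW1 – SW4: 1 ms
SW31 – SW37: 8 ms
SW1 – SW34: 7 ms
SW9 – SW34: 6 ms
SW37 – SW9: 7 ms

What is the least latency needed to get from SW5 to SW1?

Candidate routes:
SW5 - SW28 - SW34 - SW4 - SW1: 1+1+3+1 = 6
SW5 - SW28 - SW17 - SW1: 1+2+1 = 4
Cheapest is SW5 - SW28 - SW17 - SW1 at 4 ms.

4 ms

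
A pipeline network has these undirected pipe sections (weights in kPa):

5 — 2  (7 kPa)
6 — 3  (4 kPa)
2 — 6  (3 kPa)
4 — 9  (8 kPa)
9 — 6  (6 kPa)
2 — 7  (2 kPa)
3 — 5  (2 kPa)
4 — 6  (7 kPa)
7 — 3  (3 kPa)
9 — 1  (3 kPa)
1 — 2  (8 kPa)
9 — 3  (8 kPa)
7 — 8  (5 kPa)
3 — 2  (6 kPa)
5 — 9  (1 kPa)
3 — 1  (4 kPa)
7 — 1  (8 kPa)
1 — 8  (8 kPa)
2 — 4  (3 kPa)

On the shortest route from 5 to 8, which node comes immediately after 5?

Candidate routes:
5–9–1–8: 1+3+8 = 12
5–3–7–8: 2+3+5 = 10
Cheapest is 5–3–7–8 at 10 kPa.
So from 5 the first move is to 3.

3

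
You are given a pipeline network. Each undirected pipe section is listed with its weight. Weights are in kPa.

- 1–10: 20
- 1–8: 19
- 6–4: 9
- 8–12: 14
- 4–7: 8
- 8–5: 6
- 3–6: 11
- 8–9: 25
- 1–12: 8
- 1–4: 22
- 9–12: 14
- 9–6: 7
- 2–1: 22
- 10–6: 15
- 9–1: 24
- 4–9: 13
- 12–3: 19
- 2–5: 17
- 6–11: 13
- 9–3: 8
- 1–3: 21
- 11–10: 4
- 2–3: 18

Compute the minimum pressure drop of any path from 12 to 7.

Candidate routes:
12 → 9 → 6 → 4 → 7: 14+7+9+8 = 38
12 → 9 → 4 → 7: 14+13+8 = 35
12 → 1 → 4 → 7: 8+22+8 = 38
The minimum is 35 kPa via 12 → 9 → 4 → 7.

35 kPa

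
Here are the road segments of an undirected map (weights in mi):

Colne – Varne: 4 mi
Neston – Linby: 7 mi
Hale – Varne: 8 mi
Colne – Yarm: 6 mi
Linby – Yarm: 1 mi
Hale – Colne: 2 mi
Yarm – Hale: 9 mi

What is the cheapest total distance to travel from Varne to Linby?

11 mi

Settle nodes by increasing distance from Varne:
Varne: 0
Colne: 4  (via Varne)
Hale: 6  (via Colne)
Yarm: 10  (via Colne)
Linby: 11  (via Yarm)
Shortest route: Varne → Colne → Yarm → Linby = 11 mi.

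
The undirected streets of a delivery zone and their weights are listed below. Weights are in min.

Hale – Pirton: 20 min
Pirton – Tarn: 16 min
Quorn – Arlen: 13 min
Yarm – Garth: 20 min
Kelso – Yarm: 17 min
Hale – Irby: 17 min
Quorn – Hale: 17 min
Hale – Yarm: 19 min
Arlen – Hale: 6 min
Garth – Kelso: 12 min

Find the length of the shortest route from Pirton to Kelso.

56 min

Shortest distances from Pirton:
Pirton: 0
Tarn: 16  (via Pirton)
Hale: 20  (via Pirton)
Arlen: 26  (via Hale)
Quorn: 37  (via Hale)
Irby: 37  (via Hale)
Yarm: 39  (via Hale)
Kelso: 56  (via Yarm)
Shortest route: Pirton–Hale–Yarm–Kelso = 56 min.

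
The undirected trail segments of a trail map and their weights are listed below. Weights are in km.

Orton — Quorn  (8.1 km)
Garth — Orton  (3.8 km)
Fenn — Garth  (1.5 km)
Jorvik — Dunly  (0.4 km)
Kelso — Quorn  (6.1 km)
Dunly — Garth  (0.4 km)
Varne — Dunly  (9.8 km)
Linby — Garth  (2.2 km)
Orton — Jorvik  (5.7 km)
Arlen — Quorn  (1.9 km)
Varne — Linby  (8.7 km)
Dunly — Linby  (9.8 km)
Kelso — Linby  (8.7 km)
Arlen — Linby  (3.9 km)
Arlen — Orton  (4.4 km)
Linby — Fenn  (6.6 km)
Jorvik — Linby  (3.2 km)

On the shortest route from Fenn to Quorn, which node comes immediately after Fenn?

Candidate routes:
Fenn–Garth–Linby–Arlen–Quorn: 1.5+2.2+3.9+1.9 = 9.5
Fenn–Garth–Dunly–Jorvik–Linby–Arlen–Quorn: 1.5+0.4+0.4+3.2+3.9+1.9 = 11.3
Fenn–Garth–Orton–Arlen–Quorn: 1.5+3.8+4.4+1.9 = 11.6
Cheapest is Fenn–Garth–Linby–Arlen–Quorn at 9.5 km.
So from Fenn the first move is to Garth.

Garth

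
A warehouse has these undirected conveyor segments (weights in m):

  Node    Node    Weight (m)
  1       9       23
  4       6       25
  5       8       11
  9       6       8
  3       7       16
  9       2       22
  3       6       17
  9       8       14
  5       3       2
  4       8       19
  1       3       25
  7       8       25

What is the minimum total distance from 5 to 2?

47 m

Settle nodes by increasing distance from 5:
5: 0
3: 2  (via 5)
8: 11  (via 5)
7: 18  (via 3)
6: 19  (via 3)
9: 25  (via 8)
1: 27  (via 3)
4: 30  (via 8)
2: 47  (via 9)
Shortest route: 5 → 8 → 9 → 2 = 47 m.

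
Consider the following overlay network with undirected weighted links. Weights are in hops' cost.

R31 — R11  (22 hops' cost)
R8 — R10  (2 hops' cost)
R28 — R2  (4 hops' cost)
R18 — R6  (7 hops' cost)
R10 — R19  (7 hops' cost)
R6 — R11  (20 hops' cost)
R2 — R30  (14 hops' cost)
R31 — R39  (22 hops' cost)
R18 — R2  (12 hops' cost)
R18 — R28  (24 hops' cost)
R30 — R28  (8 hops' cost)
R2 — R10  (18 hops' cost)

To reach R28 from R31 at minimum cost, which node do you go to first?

Enumerating some paths:
R31 - R11 - R6 - R18 - R28: 22+20+7+24 = 73
R31 - R11 - R6 - R18 - R2 - R30 - R28: 22+20+7+12+14+8 = 83
R31 - R11 - R6 - R18 - R2 - R28: 22+20+7+12+4 = 65
The minimum is 65 hops' cost via R31 - R11 - R6 - R18 - R2 - R28.
So from R31 the first move is to R11.

R11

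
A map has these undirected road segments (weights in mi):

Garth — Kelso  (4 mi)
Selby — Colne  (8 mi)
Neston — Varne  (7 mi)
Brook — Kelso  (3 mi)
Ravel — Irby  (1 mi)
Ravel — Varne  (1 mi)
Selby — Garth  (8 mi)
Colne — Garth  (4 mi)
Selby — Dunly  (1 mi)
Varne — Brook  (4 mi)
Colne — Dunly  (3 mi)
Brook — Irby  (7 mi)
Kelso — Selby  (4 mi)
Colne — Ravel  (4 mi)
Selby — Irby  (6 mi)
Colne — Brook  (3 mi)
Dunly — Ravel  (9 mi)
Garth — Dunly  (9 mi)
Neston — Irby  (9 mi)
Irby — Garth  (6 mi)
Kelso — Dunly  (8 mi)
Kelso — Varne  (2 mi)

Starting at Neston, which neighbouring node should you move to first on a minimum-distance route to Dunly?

Enumerating some paths:
Neston–Irby–Selby–Dunly: 9+6+1 = 16
Neston–Varne–Kelso–Selby–Dunly: 7+2+4+1 = 14
Neston–Varne–Ravel–Colne–Dunly: 7+1+4+3 = 15
Neston–Varne–Ravel–Irby–Selby–Dunly: 7+1+1+6+1 = 16
The minimum is 14 mi via Neston–Varne–Kelso–Selby–Dunly.
So from Neston the first move is to Varne.

Varne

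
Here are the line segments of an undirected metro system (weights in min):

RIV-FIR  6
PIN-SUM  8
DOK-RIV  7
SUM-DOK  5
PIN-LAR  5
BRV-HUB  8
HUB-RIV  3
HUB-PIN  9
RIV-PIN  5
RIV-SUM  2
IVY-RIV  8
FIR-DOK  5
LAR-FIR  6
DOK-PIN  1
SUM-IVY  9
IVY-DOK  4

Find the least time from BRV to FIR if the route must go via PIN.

Best BRV to PIN: BRV–HUB–RIV–PIN costing 16
Shortest PIN→FIR: PIN–DOK–FIR = 6
Total via PIN: 16 + 6 = 22 min.

22 min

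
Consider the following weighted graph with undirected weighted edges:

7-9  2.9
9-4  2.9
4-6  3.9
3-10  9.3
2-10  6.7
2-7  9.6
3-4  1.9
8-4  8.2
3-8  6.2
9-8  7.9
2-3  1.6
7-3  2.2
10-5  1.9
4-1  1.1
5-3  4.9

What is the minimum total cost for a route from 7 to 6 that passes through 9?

9.7

Shortest 7→9: 7–9 = 2.9
Shortest 9→6: 9–4–6 = 6.8
Total via 9: 2.9 + 6.8 = 9.7.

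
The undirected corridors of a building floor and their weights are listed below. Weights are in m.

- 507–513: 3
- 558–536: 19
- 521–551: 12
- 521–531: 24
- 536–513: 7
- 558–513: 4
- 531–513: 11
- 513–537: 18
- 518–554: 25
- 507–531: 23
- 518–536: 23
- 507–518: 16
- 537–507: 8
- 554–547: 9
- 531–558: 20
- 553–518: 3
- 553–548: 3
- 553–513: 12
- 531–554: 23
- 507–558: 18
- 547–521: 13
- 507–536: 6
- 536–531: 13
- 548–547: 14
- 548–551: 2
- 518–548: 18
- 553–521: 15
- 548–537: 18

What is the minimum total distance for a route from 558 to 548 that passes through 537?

Shortest 558→537: 558–513–507–537 = 15
Shortest 537→548: 537–548 = 18
Total via 537: 15 + 18 = 33 m.

33 m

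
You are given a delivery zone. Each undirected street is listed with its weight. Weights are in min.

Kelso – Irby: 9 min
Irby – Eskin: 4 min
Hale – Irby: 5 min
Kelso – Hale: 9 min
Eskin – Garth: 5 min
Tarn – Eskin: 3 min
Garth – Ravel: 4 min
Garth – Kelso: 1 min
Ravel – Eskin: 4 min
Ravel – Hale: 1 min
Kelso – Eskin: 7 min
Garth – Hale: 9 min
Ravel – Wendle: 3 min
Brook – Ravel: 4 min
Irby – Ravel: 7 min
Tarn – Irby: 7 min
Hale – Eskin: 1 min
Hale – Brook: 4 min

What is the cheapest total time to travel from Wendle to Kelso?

8 min

Running Dijkstra from Wendle:
Wendle: 0
Ravel: 3  (via Wendle)
Hale: 4  (via Ravel)
Eskin: 5  (via Hale)
Garth: 7  (via Ravel)
Brook: 7  (via Ravel)
Kelso: 8  (via Garth)
Shortest route: Wendle–Ravel–Garth–Kelso = 8 min.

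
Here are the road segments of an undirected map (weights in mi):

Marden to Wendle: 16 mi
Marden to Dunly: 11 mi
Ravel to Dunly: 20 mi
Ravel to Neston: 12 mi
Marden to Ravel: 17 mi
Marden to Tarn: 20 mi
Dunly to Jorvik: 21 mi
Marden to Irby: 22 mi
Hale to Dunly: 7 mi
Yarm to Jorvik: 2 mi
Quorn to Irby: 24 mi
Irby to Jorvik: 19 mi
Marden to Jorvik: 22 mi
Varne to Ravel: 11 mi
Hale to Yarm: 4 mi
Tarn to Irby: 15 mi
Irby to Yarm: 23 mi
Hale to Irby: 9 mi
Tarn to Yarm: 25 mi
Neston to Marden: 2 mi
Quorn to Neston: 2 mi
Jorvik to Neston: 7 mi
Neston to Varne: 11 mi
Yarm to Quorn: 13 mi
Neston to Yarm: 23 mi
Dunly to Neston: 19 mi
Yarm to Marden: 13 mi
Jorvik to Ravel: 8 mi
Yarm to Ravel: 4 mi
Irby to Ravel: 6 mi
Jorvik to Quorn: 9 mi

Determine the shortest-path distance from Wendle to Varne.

Candidate routes:
Wendle - Marden - Neston - Varne: 16+2+11 = 29
Wendle - Marden - Neston - Ravel - Varne: 16+2+12+11 = 41
Wendle - Marden - Neston - Jorvik - Yarm - Ravel - Varne: 16+2+7+2+4+11 = 42
Wendle - Marden - Ravel - Varne: 16+17+11 = 44
The minimum is 29 mi via Wendle - Marden - Neston - Varne.

29 mi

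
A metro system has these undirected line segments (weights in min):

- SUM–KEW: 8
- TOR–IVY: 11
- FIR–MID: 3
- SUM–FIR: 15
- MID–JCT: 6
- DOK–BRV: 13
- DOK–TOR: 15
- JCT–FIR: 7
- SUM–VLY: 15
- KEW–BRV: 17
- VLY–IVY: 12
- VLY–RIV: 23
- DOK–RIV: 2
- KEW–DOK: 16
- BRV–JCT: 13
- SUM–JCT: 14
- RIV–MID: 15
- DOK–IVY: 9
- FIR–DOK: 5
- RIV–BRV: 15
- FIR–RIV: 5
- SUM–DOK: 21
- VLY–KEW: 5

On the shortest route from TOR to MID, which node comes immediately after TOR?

DOK

Enumerating some paths:
TOR → DOK → RIV → FIR → MID: 15+2+5+3 = 25
TOR → IVY → DOK → FIR → MID: 11+9+5+3 = 28
TOR → DOK → FIR → MID: 15+5+3 = 23
Cheapest is TOR → DOK → FIR → MID at 23 min.
So from TOR the first move is to DOK.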